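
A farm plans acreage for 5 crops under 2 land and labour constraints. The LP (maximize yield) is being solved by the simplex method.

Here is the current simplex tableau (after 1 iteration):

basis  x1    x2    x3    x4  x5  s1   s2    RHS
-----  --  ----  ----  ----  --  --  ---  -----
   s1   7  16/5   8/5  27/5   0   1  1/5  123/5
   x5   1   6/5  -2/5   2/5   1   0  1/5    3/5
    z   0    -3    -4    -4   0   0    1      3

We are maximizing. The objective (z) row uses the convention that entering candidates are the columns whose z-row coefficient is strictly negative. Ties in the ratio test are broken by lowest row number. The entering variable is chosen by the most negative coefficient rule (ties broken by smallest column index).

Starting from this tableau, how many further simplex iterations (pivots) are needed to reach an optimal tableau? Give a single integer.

pivot: x3 in, s1 out → z = 129/2
No improving column remains; optimal.

1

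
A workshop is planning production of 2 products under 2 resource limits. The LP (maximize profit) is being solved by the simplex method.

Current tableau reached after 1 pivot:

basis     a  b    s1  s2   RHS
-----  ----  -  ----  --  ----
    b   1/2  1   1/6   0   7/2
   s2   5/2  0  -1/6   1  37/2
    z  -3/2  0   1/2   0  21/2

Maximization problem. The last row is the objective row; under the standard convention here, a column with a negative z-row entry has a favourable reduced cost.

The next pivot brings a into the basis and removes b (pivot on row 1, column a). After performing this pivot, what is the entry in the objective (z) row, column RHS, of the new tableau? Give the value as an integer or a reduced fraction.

Pivot element is row 1, column a: 1/2.
Normalize row 1: new (row 1, RHS) = (7/2)/(1/2) = 7.
z-row ← z-row − (-3/2)·(new row 1): 21/2 − (-3/2)·7 = 21.

21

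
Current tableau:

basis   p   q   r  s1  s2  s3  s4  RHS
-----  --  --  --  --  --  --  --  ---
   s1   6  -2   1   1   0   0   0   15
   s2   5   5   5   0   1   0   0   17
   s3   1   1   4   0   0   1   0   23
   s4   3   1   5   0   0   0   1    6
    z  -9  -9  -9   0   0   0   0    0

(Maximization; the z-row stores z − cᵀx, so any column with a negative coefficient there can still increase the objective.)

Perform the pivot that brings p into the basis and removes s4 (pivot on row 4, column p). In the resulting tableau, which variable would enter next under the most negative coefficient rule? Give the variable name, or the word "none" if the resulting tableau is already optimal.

Pivot element 3. New z-row = old z-row − (-9)·(row 4/3).
Updated z-row coefficients: p: 0, q: -6, r: 6, s1: 0, s2: 0, s3: 0, s4: 3.
The most negative is -6 in column q, so q would enter next.

q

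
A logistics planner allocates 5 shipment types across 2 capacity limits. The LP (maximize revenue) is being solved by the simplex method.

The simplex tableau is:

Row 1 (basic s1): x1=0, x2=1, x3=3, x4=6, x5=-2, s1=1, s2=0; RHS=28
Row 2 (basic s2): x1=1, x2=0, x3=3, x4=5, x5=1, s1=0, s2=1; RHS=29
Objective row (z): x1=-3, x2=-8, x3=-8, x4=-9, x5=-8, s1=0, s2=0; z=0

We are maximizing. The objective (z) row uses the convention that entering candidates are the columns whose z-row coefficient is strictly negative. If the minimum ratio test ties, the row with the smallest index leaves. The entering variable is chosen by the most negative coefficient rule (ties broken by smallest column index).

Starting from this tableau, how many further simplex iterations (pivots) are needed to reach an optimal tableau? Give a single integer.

3

pivot: x4 in, s1 out → z = 42
pivot: x5 in, s2 out → z = 523/8
pivot: x2 in, x4 out → z = 920
No improving column remains; optimal.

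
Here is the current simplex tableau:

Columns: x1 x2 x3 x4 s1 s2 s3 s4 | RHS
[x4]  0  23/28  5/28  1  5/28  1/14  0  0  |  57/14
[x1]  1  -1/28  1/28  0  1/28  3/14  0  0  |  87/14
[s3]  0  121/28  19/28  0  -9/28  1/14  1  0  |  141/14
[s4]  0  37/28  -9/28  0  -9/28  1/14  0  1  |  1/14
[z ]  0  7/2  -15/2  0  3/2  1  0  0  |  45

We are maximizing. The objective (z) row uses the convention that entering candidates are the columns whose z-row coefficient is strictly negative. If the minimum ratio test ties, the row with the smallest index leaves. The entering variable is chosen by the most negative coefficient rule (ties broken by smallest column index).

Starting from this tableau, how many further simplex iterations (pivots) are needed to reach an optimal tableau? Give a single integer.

2

pivot: x3 in, s3 out → z = 2970/19
pivot: s1 in, x4 out → z = 837/5
No improving column remains; optimal.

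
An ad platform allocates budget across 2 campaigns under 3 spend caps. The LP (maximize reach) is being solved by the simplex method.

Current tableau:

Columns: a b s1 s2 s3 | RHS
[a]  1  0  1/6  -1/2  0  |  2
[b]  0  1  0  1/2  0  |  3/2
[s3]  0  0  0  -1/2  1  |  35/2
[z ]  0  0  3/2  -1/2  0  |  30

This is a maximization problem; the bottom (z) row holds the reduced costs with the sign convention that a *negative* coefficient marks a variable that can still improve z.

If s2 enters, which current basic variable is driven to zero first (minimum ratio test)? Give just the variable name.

Ratios: row 1 (a): entry -1/2 ≤ 0, skip; row 2 (b): (3/2)/(1/2) = 3; row 3 (s3): entry -1/2 ≤ 0, skip.
Minimum ratio 3 is in the b row, so b leaves.

b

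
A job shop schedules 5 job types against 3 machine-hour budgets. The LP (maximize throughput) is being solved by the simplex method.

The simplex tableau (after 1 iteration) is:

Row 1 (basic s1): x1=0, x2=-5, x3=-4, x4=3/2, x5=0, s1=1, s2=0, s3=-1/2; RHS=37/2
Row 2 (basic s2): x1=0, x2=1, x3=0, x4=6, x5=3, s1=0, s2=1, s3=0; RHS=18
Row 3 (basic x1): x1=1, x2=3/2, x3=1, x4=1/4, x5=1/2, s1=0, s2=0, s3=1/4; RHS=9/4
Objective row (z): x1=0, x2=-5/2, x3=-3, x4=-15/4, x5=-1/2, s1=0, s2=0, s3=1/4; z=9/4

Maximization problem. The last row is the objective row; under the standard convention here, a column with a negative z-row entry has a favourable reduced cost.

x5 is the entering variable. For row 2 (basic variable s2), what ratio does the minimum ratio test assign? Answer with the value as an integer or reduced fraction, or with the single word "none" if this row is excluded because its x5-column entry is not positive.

6

Ratio = RHS / (x5 entry) = 18 / 3 = 6.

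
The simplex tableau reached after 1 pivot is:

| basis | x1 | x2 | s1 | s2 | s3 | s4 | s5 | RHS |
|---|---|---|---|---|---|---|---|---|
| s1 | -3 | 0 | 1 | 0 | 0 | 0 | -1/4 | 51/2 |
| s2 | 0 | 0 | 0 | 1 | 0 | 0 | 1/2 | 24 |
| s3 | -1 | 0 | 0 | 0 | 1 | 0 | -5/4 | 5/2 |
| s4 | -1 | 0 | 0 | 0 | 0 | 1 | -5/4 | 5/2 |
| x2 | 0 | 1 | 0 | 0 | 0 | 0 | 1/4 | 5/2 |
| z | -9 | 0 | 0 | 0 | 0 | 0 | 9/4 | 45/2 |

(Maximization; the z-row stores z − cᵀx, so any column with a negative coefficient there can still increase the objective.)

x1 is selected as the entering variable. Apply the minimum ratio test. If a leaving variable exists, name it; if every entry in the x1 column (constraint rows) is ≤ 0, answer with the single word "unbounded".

x1-column entries: row 1: -3, row 2: 0, row 3: -1, row 4: -1, row 5: 0. All ≤ 0, so x1 can increase without bound; the LP is unbounded in this direction.

unbounded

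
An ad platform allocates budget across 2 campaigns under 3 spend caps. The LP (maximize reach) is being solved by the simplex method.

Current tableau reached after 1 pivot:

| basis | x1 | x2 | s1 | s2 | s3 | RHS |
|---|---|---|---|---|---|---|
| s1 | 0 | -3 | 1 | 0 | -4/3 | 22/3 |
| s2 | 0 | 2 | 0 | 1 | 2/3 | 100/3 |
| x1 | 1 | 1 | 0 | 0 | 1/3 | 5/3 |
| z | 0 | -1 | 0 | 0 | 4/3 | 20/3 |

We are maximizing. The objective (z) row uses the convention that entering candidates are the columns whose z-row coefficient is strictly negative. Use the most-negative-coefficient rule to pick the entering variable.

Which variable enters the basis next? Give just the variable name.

Objective-row coefficients: x1: 0, x2: -1, s1: 0, s2: 0, s3: 4/3.
The most negative is -1 in column x2, so x2 enters.

x2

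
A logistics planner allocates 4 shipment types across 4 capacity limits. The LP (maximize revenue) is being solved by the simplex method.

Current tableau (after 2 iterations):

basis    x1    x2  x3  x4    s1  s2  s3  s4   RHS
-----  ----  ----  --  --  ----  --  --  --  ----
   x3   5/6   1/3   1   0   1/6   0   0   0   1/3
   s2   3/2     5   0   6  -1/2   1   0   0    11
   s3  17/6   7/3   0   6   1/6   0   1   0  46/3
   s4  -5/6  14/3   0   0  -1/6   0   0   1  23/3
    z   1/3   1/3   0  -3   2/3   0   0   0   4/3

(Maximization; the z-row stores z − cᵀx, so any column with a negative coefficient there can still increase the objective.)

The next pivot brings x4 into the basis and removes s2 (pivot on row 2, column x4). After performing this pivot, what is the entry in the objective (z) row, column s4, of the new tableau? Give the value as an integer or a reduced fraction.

0

Pivot element is row 2, column x4: 6.
Normalize row 2: new (row 2, s4) = 0/6 = 0.
z-row ← z-row − (-3)·(new row 2): 0 − (-3)·0 = 0.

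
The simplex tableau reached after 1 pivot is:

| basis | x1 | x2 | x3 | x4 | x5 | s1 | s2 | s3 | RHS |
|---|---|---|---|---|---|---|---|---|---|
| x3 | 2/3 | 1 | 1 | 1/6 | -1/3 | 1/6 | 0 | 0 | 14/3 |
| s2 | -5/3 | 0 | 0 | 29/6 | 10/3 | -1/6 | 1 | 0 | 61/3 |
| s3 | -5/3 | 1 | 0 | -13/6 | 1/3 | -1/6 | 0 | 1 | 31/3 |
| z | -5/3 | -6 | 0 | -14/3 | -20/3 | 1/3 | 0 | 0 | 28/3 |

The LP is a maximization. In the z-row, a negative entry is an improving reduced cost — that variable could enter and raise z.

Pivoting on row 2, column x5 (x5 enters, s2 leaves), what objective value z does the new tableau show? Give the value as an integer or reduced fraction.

Minimum ratio for x5: (61/3)/(10/3) = 61/10.
z changes by −(z-row coeff of x5)·ratio = −(-20/3)·(61/10) = 122/3.
New z = 28/3 + (122/3) = 50.

50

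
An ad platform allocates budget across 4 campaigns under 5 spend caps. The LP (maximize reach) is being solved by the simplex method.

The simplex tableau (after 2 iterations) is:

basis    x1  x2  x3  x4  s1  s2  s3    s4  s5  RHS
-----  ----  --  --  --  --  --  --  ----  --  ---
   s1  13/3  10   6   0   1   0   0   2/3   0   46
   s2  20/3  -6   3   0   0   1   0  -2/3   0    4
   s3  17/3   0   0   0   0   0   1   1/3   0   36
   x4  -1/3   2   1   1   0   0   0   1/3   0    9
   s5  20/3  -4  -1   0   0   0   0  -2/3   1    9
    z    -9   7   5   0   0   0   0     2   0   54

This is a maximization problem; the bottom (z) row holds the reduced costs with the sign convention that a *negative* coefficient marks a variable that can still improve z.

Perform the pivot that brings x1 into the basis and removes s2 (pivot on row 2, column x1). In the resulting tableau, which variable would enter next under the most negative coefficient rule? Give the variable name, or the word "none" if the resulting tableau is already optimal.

Pivot element 20/3. New z-row = old z-row − (-9)·(row 2/(20/3)).
Updated z-row coefficients: x1: 0, x2: -11/10, x3: 181/20, x4: 0, s1: 0, s2: 27/20, s3: 0, s4: 11/10, s5: 0.
The most negative is -11/10 in column x2, so x2 would enter next.

x2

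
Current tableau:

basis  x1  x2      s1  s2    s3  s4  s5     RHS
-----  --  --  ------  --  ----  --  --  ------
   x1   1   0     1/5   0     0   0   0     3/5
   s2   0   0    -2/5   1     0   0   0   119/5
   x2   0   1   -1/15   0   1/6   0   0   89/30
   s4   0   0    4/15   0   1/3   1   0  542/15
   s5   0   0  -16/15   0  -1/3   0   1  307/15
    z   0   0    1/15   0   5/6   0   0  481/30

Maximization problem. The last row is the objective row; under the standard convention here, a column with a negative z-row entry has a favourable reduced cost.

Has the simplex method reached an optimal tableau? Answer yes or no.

No objective-row coefficient is strictly negative, so no entering variable exists; the tableau is optimal.

yes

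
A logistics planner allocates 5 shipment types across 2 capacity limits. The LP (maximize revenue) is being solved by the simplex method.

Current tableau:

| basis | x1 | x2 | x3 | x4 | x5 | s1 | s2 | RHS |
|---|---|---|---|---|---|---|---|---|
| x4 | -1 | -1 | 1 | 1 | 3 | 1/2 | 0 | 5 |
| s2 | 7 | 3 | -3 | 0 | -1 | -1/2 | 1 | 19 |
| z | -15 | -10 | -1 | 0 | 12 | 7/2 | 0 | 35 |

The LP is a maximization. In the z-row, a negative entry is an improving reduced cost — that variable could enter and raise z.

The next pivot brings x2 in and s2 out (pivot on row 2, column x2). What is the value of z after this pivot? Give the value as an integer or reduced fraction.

Minimum ratio for x2: 19/3 = 19/3.
z changes by −(z-row coeff of x2)·ratio = −(-10)·(19/3) = 190/3.
New z = 35 + (190/3) = 295/3.

295/3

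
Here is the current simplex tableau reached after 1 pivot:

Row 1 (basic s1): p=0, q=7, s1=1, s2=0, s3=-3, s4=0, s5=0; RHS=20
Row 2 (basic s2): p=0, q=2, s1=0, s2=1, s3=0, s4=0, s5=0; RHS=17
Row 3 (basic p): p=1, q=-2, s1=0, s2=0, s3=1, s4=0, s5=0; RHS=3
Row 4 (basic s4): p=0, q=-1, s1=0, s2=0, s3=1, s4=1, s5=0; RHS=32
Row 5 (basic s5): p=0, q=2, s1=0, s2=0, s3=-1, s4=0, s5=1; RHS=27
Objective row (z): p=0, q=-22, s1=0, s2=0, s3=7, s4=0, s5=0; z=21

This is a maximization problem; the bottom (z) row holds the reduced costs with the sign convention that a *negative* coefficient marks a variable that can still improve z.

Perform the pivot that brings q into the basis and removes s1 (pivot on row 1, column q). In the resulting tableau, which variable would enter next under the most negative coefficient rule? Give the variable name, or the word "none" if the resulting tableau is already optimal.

s3

Pivot element 7. New z-row = old z-row − (-22)·(row 1/7).
Updated z-row coefficients: p: 0, q: 0, s1: 22/7, s2: 0, s3: -17/7, s4: 0, s5: 0.
The most negative is -17/7 in column s3, so s3 would enter next.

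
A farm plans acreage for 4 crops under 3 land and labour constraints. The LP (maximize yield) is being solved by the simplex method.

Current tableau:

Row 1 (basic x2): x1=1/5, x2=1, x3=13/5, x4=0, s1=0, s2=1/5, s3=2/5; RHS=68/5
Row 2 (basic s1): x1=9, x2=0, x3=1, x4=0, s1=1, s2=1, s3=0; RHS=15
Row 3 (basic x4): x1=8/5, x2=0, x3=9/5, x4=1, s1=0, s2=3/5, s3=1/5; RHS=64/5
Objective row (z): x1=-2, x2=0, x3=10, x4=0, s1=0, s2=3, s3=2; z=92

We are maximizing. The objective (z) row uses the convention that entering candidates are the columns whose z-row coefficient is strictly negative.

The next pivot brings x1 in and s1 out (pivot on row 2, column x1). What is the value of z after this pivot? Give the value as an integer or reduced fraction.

286/3

Minimum ratio for x1: 15/9 = 5/3.
z changes by −(z-row coeff of x1)·ratio = −(-2)·(5/3) = 10/3.
New z = 92 + (10/3) = 286/3.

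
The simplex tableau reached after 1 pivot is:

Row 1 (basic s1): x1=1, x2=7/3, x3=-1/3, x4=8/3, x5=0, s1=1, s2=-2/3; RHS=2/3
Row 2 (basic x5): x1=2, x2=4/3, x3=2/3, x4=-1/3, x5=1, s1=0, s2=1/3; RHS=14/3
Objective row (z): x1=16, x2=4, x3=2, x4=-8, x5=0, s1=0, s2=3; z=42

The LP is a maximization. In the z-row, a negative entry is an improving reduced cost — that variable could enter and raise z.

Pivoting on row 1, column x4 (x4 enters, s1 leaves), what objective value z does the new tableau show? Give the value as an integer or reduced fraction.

44

Minimum ratio for x4: (2/3)/(8/3) = 1/4.
z changes by −(z-row coeff of x4)·ratio = −(-8)·(1/4) = 2.
New z = 42 + 2 = 44.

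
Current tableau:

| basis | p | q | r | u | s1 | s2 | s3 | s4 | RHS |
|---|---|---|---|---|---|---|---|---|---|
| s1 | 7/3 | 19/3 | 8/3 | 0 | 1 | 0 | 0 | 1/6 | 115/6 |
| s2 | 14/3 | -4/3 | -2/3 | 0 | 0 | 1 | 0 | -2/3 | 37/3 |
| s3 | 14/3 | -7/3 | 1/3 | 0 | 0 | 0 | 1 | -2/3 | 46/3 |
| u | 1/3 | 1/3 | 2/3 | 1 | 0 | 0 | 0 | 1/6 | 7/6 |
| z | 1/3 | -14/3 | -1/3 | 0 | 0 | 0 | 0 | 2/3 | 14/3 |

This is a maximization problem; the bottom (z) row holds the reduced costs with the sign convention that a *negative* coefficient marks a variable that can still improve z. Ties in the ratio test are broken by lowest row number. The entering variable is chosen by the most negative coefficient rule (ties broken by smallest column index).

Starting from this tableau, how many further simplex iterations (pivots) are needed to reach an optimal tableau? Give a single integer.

pivot: q in, s1 out → z = 357/19
No improving column remains; optimal.

1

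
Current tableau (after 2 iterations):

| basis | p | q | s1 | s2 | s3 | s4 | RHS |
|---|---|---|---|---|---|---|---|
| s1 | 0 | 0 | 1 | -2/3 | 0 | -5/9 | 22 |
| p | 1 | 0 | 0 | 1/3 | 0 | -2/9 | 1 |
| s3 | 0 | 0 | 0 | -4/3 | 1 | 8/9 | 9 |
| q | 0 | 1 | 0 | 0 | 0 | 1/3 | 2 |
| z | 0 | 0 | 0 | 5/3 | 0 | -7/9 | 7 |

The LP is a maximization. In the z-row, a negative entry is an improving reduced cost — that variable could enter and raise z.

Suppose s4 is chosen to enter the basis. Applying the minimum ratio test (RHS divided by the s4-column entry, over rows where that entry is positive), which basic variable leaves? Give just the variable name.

q

Ratios: row 1 (s1): entry -5/9 ≤ 0, skip; row 2 (p): entry -2/9 ≤ 0, skip; row 3 (s3): 9/(8/9) = 81/8; row 4 (q): 2/(1/3) = 6.
Minimum ratio 6 is in the q row, so q leaves.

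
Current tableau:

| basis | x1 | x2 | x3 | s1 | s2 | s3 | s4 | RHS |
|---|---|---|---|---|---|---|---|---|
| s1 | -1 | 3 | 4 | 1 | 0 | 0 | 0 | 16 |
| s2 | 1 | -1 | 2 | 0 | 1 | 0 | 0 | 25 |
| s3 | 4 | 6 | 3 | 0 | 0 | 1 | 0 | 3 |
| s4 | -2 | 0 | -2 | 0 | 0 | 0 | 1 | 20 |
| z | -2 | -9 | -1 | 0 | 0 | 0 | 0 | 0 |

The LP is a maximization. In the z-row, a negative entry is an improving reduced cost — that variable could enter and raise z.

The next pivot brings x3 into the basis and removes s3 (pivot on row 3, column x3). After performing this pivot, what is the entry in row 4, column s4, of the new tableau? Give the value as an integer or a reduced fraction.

Pivot element is row 3, column x3: 3.
Normalize row 3: new (row 3, s4) = 0/3 = 0.
row 4 ← row 4 − (-2)·(new row 3): 1 − (-2)·0 = 1.

1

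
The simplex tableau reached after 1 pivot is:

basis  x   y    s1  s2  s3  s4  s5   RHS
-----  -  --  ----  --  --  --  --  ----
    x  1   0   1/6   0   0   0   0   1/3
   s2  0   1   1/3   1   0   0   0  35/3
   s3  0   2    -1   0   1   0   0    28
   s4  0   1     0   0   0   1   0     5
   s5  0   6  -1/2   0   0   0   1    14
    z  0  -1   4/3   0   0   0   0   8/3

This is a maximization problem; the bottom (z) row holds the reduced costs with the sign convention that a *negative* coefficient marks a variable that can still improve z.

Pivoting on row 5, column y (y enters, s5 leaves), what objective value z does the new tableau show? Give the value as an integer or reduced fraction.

Minimum ratio for y: 14/6 = 7/3.
z changes by −(z-row coeff of y)·ratio = −(-1)·(7/3) = 7/3.
New z = 8/3 + (7/3) = 5.

5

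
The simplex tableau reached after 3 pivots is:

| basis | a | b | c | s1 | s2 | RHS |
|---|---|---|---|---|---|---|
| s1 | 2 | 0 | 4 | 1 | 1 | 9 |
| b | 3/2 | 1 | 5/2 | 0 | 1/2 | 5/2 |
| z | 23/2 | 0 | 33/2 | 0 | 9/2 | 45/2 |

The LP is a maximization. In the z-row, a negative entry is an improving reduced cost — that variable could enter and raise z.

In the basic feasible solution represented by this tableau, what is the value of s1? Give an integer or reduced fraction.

9

s1 is basic (row 1); its value is the RHS of that row: 9.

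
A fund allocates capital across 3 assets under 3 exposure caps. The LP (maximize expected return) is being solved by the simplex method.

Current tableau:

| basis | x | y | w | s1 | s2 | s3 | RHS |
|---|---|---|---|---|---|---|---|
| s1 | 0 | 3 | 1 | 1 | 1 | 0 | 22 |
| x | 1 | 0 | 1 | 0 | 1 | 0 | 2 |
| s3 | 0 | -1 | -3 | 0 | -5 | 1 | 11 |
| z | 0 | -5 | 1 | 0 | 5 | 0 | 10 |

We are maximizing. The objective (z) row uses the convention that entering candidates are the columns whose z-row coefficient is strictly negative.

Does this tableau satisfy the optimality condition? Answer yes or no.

no

Column y has objective-row coefficient -5, which is negative; an improving pivot exists, so not yet optimal.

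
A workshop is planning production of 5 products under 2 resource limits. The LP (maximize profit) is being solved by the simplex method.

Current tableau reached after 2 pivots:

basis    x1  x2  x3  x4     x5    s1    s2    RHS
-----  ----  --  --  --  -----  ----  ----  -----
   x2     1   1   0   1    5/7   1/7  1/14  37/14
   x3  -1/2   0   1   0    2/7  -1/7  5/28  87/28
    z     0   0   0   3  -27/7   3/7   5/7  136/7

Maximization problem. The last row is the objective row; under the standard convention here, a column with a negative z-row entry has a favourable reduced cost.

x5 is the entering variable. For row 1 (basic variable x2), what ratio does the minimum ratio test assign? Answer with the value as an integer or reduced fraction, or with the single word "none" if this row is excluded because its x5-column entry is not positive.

37/10

Ratio = RHS / (x5 entry) = (37/14) / (5/7) = 37/10.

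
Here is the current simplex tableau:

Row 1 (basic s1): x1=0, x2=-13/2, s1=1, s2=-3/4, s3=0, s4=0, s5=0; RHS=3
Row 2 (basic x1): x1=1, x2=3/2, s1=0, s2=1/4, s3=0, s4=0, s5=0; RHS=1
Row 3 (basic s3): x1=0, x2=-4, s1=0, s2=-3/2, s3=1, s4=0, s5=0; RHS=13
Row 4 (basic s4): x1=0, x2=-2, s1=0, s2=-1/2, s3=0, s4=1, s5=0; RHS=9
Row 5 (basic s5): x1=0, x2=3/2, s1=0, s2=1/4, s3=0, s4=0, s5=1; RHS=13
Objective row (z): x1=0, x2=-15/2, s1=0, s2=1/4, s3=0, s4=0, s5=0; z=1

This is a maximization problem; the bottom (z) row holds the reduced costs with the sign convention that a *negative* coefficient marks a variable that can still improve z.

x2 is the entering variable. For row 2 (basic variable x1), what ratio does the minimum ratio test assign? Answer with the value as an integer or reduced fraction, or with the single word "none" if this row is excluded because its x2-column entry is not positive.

2/3

Ratio = RHS / (x2 entry) = 1 / (3/2) = 2/3.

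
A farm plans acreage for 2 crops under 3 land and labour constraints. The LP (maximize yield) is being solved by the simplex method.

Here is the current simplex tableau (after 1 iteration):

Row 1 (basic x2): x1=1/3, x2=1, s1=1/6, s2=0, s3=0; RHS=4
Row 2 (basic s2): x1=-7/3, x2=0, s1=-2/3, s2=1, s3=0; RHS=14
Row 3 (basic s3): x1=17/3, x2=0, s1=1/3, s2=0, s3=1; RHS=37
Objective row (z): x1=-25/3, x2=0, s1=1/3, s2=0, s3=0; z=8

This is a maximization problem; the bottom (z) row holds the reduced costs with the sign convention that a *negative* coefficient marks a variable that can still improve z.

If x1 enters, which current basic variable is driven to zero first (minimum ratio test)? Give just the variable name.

s3

Ratios: row 1 (x2): 4/(1/3) = 12; row 2 (s2): entry -7/3 ≤ 0, skip; row 3 (s3): 37/(17/3) = 111/17.
Minimum ratio 111/17 is in the s3 row, so s3 leaves.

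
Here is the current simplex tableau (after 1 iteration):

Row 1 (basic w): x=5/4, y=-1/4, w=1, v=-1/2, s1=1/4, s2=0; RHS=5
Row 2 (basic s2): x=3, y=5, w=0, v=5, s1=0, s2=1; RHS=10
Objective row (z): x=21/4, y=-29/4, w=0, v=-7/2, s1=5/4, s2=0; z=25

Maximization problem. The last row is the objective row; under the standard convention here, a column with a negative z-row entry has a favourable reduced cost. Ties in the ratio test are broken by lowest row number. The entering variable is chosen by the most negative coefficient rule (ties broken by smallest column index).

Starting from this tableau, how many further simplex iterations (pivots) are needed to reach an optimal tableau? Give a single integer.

pivot: y in, s2 out → z = 79/2
No improving column remains; optimal.

1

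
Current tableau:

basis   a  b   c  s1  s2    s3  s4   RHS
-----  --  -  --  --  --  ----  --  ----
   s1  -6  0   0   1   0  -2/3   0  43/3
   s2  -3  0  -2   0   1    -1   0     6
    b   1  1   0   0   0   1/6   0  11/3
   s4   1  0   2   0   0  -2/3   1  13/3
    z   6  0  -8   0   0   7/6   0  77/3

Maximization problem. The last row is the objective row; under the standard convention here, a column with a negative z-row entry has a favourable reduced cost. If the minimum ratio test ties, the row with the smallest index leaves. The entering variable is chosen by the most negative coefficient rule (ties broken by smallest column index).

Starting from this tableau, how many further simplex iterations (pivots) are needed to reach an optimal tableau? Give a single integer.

2

pivot: c in, s4 out → z = 43
pivot: s3 in, b out → z = 76
No improving column remains; optimal.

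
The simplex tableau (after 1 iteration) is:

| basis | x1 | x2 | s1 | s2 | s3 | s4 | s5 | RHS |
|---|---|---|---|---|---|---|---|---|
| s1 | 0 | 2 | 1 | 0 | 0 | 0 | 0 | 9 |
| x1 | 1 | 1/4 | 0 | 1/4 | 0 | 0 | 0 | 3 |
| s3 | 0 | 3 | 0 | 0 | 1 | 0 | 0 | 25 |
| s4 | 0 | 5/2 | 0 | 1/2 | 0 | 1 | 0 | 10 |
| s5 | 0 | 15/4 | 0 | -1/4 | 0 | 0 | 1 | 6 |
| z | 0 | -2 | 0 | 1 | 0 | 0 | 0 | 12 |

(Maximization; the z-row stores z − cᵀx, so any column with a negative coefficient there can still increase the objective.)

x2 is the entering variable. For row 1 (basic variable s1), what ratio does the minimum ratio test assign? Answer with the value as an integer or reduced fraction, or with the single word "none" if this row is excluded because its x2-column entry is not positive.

9/2

Ratio = RHS / (x2 entry) = 9 / 2 = 9/2.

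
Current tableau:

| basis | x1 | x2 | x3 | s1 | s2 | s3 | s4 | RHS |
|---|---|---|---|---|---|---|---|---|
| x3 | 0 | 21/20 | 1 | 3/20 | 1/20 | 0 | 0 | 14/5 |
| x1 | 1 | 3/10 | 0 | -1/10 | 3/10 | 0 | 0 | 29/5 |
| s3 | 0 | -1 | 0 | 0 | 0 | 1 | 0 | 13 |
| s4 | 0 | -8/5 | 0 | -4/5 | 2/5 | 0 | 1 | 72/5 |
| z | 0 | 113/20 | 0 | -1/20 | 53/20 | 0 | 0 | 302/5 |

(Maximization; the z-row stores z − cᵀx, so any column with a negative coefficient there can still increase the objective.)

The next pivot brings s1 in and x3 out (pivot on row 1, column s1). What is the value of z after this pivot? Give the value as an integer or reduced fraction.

184/3

Minimum ratio for s1: (14/5)/(3/20) = 56/3.
z changes by −(z-row coeff of s1)·ratio = −(-1/20)·(56/3) = 14/15.
New z = 302/5 + (14/15) = 184/3.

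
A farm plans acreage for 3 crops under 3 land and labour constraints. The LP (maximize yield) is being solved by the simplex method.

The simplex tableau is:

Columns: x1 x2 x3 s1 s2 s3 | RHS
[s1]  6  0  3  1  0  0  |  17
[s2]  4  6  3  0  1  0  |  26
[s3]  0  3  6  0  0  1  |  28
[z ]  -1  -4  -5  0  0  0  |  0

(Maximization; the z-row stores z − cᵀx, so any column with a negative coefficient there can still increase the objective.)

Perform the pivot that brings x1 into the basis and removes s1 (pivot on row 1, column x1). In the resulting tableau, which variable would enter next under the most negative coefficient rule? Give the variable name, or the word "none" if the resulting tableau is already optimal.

Pivot element 6. New z-row = old z-row − (-1)·(row 1/6).
Updated z-row coefficients: x1: 0, x2: -4, x3: -9/2, s1: 1/6, s2: 0, s3: 0.
The most negative is -9/2 in column x3, so x3 would enter next.

x3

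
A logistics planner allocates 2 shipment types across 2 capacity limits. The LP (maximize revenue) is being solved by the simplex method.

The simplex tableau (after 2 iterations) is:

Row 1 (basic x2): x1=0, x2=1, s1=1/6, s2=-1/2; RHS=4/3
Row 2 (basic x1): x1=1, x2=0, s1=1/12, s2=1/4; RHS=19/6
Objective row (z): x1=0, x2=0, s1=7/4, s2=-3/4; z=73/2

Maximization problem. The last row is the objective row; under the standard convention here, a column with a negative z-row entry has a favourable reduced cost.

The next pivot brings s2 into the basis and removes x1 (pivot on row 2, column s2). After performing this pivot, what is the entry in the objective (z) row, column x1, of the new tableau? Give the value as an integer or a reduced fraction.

3

Pivot element is row 2, column s2: 1/4.
Normalize row 2: new (row 2, x1) = 1/(1/4) = 4.
z-row ← z-row − (-3/4)·(new row 2): 0 − (-3/4)·4 = 3.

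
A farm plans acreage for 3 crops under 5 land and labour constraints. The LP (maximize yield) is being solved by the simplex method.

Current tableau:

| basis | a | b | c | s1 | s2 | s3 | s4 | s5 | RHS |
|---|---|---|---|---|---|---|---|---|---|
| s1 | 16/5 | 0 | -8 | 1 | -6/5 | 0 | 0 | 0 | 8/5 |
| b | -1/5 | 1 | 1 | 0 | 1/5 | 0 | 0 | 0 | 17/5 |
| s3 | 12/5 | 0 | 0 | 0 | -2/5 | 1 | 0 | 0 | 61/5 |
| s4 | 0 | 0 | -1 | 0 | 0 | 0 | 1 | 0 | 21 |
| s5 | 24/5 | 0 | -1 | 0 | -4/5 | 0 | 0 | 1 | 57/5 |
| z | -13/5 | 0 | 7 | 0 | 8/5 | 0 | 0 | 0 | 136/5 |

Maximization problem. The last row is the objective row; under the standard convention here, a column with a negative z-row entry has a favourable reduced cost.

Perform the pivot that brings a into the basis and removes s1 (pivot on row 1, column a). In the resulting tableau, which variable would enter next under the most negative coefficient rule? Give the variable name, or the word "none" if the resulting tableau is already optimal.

Pivot element 16/5. New z-row = old z-row − (-13/5)·(row 1/(16/5)).
Updated z-row coefficients: a: 0, b: 0, c: 1/2, s1: 13/16, s2: 5/8, s3: 0, s4: 0, s5: 0.
No coefficient is strictly negative; the tableau after this pivot is optimal.

none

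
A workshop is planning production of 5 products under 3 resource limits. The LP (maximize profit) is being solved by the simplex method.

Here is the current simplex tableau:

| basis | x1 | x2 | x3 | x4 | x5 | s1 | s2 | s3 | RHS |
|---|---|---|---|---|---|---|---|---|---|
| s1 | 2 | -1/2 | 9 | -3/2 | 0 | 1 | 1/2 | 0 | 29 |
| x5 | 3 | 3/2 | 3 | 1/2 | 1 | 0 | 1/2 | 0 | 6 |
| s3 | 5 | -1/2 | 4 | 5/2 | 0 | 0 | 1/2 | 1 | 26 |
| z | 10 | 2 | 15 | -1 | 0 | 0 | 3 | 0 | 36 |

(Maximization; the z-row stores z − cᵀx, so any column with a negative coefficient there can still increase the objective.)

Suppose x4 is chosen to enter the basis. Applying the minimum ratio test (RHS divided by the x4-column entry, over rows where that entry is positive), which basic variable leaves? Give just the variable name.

Ratios: row 1 (s1): entry -3/2 ≤ 0, skip; row 2 (x5): 6/(1/2) = 12; row 3 (s3): 26/(5/2) = 52/5.
Minimum ratio 52/5 is in the s3 row, so s3 leaves.

s3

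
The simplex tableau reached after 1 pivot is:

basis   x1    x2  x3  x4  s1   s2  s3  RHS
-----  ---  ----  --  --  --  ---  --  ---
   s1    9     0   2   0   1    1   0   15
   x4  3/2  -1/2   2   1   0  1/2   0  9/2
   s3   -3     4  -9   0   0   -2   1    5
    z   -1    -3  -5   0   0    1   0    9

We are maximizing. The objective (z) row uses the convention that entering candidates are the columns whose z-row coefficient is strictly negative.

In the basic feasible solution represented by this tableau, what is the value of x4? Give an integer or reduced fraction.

9/2

x4 is basic (row 2); its value is the RHS of that row: 9/2.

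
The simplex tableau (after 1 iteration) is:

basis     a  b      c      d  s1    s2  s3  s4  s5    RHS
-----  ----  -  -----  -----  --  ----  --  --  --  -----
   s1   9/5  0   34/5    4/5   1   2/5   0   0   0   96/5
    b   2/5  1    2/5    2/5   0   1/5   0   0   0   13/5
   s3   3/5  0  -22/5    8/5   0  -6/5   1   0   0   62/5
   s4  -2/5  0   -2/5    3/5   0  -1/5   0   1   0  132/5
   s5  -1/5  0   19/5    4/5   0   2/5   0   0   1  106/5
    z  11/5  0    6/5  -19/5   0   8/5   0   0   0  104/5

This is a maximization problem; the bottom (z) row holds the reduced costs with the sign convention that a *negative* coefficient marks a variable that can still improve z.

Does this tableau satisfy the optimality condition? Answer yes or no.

no

Column d has objective-row coefficient -19/5, which is negative; an improving pivot exists, so not yet optimal.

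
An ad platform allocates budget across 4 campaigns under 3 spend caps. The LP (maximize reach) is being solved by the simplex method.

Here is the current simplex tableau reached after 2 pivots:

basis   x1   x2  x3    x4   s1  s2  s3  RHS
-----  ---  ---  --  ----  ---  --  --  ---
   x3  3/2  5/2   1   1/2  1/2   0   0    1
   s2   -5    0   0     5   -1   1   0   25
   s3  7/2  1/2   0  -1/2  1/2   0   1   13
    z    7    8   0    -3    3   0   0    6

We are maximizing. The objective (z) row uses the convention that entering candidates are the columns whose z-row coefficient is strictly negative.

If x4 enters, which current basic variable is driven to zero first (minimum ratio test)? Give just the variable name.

Ratios: row 1 (x3): 1/(1/2) = 2; row 2 (s2): 25/5 = 5; row 3 (s3): entry -1/2 ≤ 0, skip.
Minimum ratio 2 is in the x3 row, so x3 leaves.

x3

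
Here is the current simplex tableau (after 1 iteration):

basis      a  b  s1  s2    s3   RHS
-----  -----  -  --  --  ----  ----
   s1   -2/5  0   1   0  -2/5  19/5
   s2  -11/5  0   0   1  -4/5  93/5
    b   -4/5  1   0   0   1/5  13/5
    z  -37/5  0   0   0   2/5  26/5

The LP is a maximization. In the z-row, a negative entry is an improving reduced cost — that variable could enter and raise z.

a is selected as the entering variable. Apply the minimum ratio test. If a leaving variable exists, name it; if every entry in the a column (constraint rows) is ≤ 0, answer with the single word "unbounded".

a-column entries: row 1: -2/5, row 2: -11/5, row 3: -4/5. All ≤ 0, so a can increase without bound; the LP is unbounded in this direction.

unbounded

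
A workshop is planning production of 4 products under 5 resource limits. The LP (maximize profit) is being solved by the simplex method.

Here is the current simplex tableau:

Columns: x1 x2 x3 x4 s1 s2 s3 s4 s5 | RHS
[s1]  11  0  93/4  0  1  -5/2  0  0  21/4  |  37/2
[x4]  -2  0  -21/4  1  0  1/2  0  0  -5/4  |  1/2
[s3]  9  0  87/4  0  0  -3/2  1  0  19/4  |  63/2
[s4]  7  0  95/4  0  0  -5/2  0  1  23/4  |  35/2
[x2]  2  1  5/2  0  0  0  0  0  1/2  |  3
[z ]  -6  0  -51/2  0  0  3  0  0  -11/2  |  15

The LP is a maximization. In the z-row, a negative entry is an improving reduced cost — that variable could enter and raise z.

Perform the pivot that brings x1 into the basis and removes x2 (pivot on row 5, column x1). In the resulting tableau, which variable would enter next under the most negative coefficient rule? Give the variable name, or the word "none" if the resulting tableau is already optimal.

x3

Pivot element 2. New z-row = old z-row − (-6)·(row 5/2).
Updated z-row coefficients: x1: 0, x2: 3, x3: -18, x4: 0, s1: 0, s2: 3, s3: 0, s4: 0, s5: -4.
The most negative is -18 in column x3, so x3 would enter next.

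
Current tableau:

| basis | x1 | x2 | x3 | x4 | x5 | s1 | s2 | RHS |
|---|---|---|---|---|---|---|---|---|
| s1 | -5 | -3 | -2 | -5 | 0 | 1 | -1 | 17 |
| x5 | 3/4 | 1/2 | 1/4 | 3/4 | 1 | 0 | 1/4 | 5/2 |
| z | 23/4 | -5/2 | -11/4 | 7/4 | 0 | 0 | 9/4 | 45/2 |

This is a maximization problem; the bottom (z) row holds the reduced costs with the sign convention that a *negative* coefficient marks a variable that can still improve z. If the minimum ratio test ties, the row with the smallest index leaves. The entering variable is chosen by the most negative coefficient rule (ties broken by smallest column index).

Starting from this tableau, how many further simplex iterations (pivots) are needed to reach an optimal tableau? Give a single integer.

pivot: x3 in, x5 out → z = 50
No improving column remains; optimal.

1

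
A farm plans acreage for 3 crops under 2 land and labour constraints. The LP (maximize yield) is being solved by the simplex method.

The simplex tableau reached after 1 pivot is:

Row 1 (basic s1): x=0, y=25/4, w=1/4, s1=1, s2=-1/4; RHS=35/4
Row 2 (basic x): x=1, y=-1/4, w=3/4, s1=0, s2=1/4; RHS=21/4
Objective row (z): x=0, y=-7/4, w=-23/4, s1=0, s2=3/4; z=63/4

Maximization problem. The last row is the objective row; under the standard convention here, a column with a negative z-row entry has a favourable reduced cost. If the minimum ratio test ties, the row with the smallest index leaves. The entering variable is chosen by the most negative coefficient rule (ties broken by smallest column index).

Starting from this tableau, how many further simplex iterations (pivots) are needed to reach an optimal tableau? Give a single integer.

2

pivot: w in, x out → z = 56
pivot: y in, s1 out → z = 1141/19
No improving column remains; optimal.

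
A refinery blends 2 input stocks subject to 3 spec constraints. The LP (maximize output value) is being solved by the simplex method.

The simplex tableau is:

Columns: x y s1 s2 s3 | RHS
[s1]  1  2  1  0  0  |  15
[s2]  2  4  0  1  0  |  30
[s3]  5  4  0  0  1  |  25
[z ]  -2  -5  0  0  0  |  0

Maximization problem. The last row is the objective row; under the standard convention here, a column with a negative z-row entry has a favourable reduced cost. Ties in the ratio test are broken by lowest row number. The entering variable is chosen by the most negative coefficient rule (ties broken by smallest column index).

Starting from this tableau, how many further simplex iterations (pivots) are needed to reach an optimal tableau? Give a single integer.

1

pivot: y in, s3 out → z = 125/4
No improving column remains; optimal.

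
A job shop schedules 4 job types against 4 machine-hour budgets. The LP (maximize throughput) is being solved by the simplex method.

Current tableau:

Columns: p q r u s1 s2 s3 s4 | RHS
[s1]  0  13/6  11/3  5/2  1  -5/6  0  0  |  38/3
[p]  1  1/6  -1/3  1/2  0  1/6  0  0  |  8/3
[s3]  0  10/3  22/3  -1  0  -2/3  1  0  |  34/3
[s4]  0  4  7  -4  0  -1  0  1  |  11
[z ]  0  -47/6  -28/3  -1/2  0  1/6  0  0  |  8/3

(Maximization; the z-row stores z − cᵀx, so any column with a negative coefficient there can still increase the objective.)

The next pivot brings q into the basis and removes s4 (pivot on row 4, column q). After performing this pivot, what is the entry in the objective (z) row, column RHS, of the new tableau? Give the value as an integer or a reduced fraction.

Pivot element is row 4, column q: 4.
Normalize row 4: new (row 4, RHS) = 11/4 = 11/4.
z-row ← z-row − (-47/6)·(new row 4): 8/3 − (-47/6)·(11/4) = 581/24.

581/24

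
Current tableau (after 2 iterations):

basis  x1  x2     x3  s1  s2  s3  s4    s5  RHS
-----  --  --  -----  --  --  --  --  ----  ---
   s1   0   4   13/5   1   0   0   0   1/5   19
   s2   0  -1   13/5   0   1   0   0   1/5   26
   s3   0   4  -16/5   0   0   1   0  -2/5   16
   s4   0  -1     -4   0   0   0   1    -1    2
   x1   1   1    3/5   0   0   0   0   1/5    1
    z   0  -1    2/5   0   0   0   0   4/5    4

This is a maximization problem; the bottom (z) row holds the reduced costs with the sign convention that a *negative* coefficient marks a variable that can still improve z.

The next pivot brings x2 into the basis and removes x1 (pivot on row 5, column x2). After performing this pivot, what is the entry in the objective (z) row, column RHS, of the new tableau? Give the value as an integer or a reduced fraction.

Pivot element is row 5, column x2: 1.
Normalize row 5: new (row 5, RHS) = 1/1 = 1.
z-row ← z-row − (-1)·(new row 5): 4 − (-1)·1 = 5.

5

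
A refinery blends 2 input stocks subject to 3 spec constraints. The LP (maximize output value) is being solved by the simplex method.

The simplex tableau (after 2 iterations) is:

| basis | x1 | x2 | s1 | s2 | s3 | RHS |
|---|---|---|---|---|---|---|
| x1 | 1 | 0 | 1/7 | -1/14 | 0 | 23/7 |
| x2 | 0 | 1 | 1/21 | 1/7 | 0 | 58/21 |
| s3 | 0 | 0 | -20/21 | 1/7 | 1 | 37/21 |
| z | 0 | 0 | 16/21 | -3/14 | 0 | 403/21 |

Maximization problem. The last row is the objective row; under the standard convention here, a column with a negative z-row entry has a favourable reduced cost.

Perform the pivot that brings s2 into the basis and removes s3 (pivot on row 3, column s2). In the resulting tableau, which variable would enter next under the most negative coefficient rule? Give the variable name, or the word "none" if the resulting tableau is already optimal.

s1

Pivot element 1/7. New z-row = old z-row − (-3/14)·(row 3/(1/7)).
Updated z-row coefficients: x1: 0, x2: 0, s1: -2/3, s2: 0, s3: 3/2.
The most negative is -2/3 in column s1, so s1 would enter next.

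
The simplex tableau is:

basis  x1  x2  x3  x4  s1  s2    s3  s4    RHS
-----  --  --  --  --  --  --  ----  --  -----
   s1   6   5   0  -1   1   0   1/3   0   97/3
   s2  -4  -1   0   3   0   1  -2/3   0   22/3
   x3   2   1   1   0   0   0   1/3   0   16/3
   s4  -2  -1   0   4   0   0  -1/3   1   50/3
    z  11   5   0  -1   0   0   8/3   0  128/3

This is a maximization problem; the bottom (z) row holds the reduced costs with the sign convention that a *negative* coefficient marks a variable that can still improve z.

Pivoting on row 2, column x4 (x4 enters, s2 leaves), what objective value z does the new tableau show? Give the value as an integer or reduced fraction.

406/9

Minimum ratio for x4: (22/3)/3 = 22/9.
z changes by −(z-row coeff of x4)·ratio = −(-1)·(22/9) = 22/9.
New z = 128/3 + (22/9) = 406/9.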